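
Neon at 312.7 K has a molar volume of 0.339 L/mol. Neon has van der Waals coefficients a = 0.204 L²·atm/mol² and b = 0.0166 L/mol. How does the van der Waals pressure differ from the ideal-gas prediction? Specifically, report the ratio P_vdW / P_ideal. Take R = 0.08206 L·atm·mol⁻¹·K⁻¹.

P_vdW / P_ideal ≈ 1.028

Ideal: P_ideal = RT/V_m = (0.08206)(312.7)/0.339 = 75.6937 atm
vdW: P = RT/(V_m − b) − a/V_m² = 25.6602/0.322400 − 0.204/0.114921 = 79.5912 − 1.77513 = 77.8161 atm
Ratio = 77.8161/75.6937 = 1.028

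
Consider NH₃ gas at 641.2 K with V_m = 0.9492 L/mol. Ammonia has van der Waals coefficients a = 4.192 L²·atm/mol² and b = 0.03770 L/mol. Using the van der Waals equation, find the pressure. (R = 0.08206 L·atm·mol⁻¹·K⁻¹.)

P = RT/(V_m − b) − a/V_m²
RT/(V_m − b) = (0.08206)(641.2)/(0.9492 − 0.03770) = 52.617/0.91150 = 57.726 atm
a/V_m² = 4.192/(0.9492)² = 4.6527 atm
P = 57.726 − 4.6527 = 53.07 atm

P ≈ 53.07 atm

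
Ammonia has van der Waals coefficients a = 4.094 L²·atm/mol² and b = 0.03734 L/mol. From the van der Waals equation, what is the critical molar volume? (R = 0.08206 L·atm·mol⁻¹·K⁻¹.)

For a van der Waals gas, V_m,c = 3b.
V_m,c = 3×0.03734 = 0.1120 L/mol

V_m,c ≈ 0.1120 L/mol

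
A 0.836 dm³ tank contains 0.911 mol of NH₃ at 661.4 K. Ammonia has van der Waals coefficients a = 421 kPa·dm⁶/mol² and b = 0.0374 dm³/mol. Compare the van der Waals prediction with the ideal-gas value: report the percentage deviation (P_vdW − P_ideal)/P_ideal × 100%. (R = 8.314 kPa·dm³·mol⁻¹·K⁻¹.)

Ideal: P_ideal = nRT/V = (0.911)(8.314)(661.4)/0.836 = 5992.20 kPa
vdW: P = nRT/(V − nb) − a n²/V² = 5009.48/0.801929 − 349.397/0.698896 = 6246.79 − 499.927 = 5746.86 kPa
% deviation = (5746.86 − 5992.20)/5992.20 × 100% = -4.09%

-4.09 %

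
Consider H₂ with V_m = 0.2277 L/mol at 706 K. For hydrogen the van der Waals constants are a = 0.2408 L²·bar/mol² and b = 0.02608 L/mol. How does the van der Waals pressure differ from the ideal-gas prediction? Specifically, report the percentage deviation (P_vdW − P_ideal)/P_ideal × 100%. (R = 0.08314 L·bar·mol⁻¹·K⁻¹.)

11.13 %

Ideal: P_ideal = RT/V_m = (0.08314)(706)/0.2277 = 257.781 bar
vdW: P = RT/(V_m − b) − a/V_m² = 58.6968/0.201620 − 0.2408/0.0518473 = 291.126 − 4.64441 = 286.482 bar
% deviation = (286.482 − 257.781)/257.781 × 100% = 11.13%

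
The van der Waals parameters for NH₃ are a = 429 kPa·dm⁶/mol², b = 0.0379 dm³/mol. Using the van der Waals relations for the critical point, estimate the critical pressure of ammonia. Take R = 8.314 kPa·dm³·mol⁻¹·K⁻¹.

For a van der Waals gas, P_c = a/(27b²).
P_c = 429/(27×(0.0379)²) = 429/0.038783 = 11062 kPa

P_c ≈ 11062 kPa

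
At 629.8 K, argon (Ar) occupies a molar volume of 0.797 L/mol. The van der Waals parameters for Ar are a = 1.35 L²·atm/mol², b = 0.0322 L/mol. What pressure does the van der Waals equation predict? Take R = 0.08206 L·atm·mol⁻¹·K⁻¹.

P ≈ 65.45 atm

P = RT/(V_m − b) − a/V_m²
RT/(V_m − b) = (0.08206)(629.8)/(0.797 − 0.0322) = 51.681/0.76480 = 67.575 atm
a/V_m² = 1.35/(0.797)² = 2.1253 atm
P = 67.575 − 2.1253 = 65.45 atm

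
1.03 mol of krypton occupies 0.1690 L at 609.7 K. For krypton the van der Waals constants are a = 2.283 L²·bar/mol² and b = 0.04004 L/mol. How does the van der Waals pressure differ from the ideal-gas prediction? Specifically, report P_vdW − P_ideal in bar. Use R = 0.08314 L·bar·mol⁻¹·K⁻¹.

Ideal: P_ideal = nRT/V = (1.03)(0.08314)(609.7)/0.1690 = 308.942 bar
vdW: P = nRT/(V − nb) − a n²/V² = 52.2112/0.127759 − 2.42203/0.0285610 = 408.669 − 84.8020 = 323.867 bar
ΔP = 323.867 − 308.942 = 14.93 bar

ΔP ≈ 14.93 bar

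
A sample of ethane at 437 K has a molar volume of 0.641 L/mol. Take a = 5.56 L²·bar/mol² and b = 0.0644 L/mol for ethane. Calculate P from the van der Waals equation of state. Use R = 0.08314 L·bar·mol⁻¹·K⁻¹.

P = RT/(V_m − b) − a/V_m²
RT/(V_m − b) = (0.08314)(437)/(0.641 − 0.0644) = 36.332/0.57660 = 63.011 bar
a/V_m² = 5.56/(0.641)² = 13.532 bar
P = 63.011 − 13.532 = 49.48 bar

P ≈ 49.48 bar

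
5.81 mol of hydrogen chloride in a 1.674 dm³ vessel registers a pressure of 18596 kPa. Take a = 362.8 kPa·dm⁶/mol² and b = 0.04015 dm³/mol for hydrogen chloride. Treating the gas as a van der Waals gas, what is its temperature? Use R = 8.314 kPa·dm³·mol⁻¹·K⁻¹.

T ≈ 685.0 K

T = (P + a n²/V²)(V − nb)/(nR)
P + a n²/V² = 18596 + (362.8)(5.81)²/(1.674)² = 22966 kPa
V − nb = 1.674 − (5.81)(0.04015) = 1.4407 dm³
T = (22966)(1.4407)/((5.81)(8.314)) = 685.0 K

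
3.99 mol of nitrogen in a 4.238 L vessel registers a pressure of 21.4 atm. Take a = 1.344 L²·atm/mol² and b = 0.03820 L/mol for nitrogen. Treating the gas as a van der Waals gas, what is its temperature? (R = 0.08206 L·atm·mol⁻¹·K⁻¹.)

T ≈ 281.9 K

T = (P + a n²/V²)(V − nb)/(nR)
P + a n²/V² = 21.4 + (1.344)(3.99)²/(4.238)² = 22.591 atm
V − nb = 4.238 − (3.99)(0.03820) = 4.0856 L
T = (22.591)(4.0856)/((3.99)(0.08206)) = 281.9 K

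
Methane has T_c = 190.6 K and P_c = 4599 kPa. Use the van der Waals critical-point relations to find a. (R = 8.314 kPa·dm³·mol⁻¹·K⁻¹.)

From T_c = 8a/(27Rb) and P_c = a/(27b²): a = 27 R² T_c²/(64 P_c).
a = 27×(8.314)²×(190.6)²/(64×4599) = 67799985/294336 = 230.3 kPa·dm⁶/mol²

a ≈ 230.3 kPa·dm⁶/mol²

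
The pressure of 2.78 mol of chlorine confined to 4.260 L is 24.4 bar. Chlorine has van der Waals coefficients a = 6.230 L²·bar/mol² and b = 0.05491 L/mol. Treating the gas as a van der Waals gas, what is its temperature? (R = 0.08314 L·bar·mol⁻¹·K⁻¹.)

T = (P + a n²/V²)(V − nb)/(nR)
P + a n²/V² = 24.4 + (6.230)(2.78)²/(4.260)² = 27.053 bar
V − nb = 4.260 − (2.78)(0.05491) = 4.1074 L
T = (27.053)(4.1074)/((2.78)(0.08314)) = 480.8 K

T ≈ 480.8 K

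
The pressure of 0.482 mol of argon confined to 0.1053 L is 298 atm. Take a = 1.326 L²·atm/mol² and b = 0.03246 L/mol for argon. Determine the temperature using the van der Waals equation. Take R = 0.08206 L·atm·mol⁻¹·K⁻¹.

T ≈ 738.4 K

T = (P + a n²/V²)(V − nb)/(nR)
P + a n²/V² = 298 + (1.326)(0.482)²/(0.1053)² = 325.78 atm
V − nb = 0.1053 − (0.482)(0.03246) = 0.089654 L
T = (325.78)(0.089654)/((0.482)(0.08206)) = 738.4 K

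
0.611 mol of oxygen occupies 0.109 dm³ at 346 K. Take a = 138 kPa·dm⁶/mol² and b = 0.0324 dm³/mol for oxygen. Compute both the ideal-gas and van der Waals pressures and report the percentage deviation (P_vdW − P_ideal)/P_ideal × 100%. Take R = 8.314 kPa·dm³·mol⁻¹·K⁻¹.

-4.70 %

Ideal: P_ideal = nRT/V = (0.611)(8.314)(346)/0.109 = 16125.0 kPa
vdW: P = nRT/(V − nb) − a n²/V² = 1757.63/0.0892036 − 51.5183/0.0118810 = 19703.6 − 4336.19 = 15367.4 kPa
% deviation = (15367.4 − 16125.0)/16125.0 × 100% = -4.70%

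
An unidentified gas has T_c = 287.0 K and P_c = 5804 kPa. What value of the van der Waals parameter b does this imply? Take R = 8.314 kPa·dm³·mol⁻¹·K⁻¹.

b ≈ 0.05139 dm³/mol

From T_c = 8a/(27Rb) and P_c = a/(27b²): b = R T_c/(8 P_c).
b = (8.314)(287.0)/(8×5804) = 2386.1/46432 = 0.05139 dm³/mol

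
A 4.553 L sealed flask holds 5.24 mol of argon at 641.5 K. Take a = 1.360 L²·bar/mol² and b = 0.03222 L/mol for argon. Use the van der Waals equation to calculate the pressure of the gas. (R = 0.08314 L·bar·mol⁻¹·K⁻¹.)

P = nRT/(V − nb) − a n²/V²
nRT/(V − nb) = (5.24)(0.08314)(641.5)/(4.553 − 5.24×0.03222) = 279.47/4.3842 = 63.745 bar
a n²/V² = (1.360)(5.24)²/(4.553)² = 1.8014 bar
P = 63.745 − 1.8014 = 61.94 bar

P ≈ 61.94 bar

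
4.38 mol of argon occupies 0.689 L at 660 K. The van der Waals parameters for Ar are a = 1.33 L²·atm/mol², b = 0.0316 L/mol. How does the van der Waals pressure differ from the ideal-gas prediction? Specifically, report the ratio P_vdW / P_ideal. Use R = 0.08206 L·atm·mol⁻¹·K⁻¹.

Ideal: P_ideal = nRT/V = (4.38)(0.08206)(660)/0.689 = 344.295 atm
vdW: P = nRT/(V − nb) − a n²/V² = 237.219/0.550592 − 25.5153/0.474721 = 430.844 − 53.7480 = 377.096 atm
Ratio = 377.096/344.295 = 1.095

P_vdW / P_ideal ≈ 1.095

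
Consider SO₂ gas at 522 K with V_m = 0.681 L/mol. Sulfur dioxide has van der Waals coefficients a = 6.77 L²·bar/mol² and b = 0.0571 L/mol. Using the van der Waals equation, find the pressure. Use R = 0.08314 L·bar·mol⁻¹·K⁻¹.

P = RT/(V_m − b) − a/V_m²
RT/(V_m − b) = (0.08314)(522)/(0.681 − 0.0571) = 43.399/0.62390 = 69.561 bar
a/V_m² = 6.77/(0.681)² = 14.598 bar
P = 69.561 − 14.598 = 54.96 bar

P ≈ 54.96 bar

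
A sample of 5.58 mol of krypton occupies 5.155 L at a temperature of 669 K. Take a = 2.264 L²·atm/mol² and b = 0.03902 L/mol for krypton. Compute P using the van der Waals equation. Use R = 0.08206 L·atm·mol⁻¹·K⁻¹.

P = nRT/(V − nb) − a n²/V²
nRT/(V − nb) = (5.58)(0.08206)(669)/(5.155 − 5.58×0.03902) = 306.33/4.9373 = 62.044 atm
a n²/V² = (2.264)(5.58)²/(5.155)² = 2.6527 atm
P = 62.044 − 2.6527 = 59.39 atm

P ≈ 59.39 atm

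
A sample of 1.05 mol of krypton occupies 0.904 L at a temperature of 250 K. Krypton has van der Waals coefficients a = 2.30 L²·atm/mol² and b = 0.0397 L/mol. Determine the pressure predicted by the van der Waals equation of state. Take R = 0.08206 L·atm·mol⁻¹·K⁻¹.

P ≈ 21.88 atm

P = nRT/(V − nb) − a n²/V²
nRT/(V − nb) = (1.05)(0.08206)(250)/(0.904 − 1.05×0.0397) = 21.541/0.86232 = 24.980 atm
a n²/V² = (2.30)(1.05)²/(0.904)² = 3.1029 atm
P = 24.980 − 3.1029 = 21.88 atm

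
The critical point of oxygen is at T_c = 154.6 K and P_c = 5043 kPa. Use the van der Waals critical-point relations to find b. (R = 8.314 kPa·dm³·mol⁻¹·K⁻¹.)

b ≈ 0.03186 dm³/mol

From T_c = 8a/(27Rb) and P_c = a/(27b²): b = R T_c/(8 P_c).
b = (8.314)(154.6)/(8×5043) = 1285.3/40344 = 0.03186 dm³/mol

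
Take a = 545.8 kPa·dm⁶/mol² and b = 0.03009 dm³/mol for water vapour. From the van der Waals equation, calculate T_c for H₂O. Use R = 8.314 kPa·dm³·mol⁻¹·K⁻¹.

T_c ≈ 646.4 K

For a van der Waals gas, T_c = 8a/(27Rb).
T_c = 8×545.8/(27×8.314×0.03009) = 4366.4/6.7545 = 646.4 K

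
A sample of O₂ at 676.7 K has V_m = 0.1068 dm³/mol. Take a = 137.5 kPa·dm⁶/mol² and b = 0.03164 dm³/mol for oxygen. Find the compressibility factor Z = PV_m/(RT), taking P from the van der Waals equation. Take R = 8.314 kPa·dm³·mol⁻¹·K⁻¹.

P = RT/(V_m − b) − a/V_m² = (8.314)(676.7)/(0.1068 − 0.03164) − 137.5/(0.1068)²
  = 5626.1/0.075160 − 12055 = 74855 − 12055 = 62800 kPa
Z = PV_m/(RT) = (62800)(0.1068)/((8.314)(676.7)) = 6707.0/5626.1 = 1.192

Z ≈ 1.192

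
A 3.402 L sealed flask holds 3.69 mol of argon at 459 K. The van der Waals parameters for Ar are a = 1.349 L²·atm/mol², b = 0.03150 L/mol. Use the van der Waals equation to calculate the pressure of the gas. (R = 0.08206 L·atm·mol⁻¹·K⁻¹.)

P = nRT/(V − nb) − a n²/V²
nRT/(V − nb) = (3.69)(0.08206)(459)/(3.402 − 3.69×0.03150) = 138.99/3.2858 = 42.300 atm
a n²/V² = (1.349)(3.69)²/(3.402)² = 1.5871 atm
P = 42.300 − 1.5871 = 40.71 atm

P ≈ 40.71 atm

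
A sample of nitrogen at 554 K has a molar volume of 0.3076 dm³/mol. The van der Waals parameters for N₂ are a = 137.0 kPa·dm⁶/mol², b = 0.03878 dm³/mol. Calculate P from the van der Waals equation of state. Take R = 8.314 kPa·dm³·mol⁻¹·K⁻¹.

P = RT/(V_m − b) − a/V_m²
RT/(V_m − b) = (8.314)(554)/(0.3076 − 0.03878) = 4606.0/0.26882 = 17134 kPa
a/V_m² = 137.0/(0.3076)² = 1447.9 kPa
P = 17134 − 1447.9 = 15686 kPa

P ≈ 15686 kPa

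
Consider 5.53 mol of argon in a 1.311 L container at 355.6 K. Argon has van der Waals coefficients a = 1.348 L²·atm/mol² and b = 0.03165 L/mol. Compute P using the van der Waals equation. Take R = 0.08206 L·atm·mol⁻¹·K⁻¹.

P = nRT/(V − nb) − a n²/V²
nRT/(V − nb) = (5.53)(0.08206)(355.6)/(1.311 − 5.53×0.03165) = 161.37/1.1360 = 142.05 atm
a n²/V² = (1.348)(5.53)²/(1.311)² = 23.985 atm
P = 142.05 − 23.985 = 118.1 atm

P ≈ 118.1 atm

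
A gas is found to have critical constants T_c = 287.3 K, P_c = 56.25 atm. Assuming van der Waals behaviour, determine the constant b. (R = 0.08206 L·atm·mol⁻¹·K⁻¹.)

From T_c = 8a/(27Rb) and P_c = a/(27b²): b = R T_c/(8 P_c).
b = (0.08206)(287.3)/(8×56.25) = 23.576/450.00 = 0.05239 L/mol

b ≈ 0.05239 L/mol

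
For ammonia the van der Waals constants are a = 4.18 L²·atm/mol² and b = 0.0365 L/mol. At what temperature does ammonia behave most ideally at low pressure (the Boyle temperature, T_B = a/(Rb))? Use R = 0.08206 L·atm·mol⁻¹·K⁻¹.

For a van der Waals gas the second virial coefficient B₂ = b − a/(RT) vanishes at T_B = a/(Rb).
T_B = 4.18/(0.08206×0.0365) = 4.18/0.0029952 = 1396 K

T_B ≈ 1396 K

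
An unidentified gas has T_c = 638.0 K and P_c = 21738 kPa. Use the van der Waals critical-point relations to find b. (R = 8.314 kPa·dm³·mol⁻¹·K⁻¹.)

From T_c = 8a/(27Rb) and P_c = a/(27b²): b = R T_c/(8 P_c).
b = (8.314)(638.0)/(8×21738) = 5304.3/173904 = 0.03050 dm³/mol

b ≈ 0.03050 dm³/mol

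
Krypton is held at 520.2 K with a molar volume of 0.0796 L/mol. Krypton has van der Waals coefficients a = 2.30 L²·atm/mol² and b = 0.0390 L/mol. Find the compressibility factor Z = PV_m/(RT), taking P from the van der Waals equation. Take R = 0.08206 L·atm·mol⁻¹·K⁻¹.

P = RT/(V_m − b) − a/V_m² = (0.08206)(520.2)/(0.0796 − 0.0390) − 2.30/(0.0796)²
  = 42.688/0.040600 − 363.00 = 1051.4 − 363.00 = 688.4 atm
Z = PV_m/(RT) = (688.4)(0.0796)/((0.08206)(520.2)) = 54.797/42.688 = 1.284

Z ≈ 1.284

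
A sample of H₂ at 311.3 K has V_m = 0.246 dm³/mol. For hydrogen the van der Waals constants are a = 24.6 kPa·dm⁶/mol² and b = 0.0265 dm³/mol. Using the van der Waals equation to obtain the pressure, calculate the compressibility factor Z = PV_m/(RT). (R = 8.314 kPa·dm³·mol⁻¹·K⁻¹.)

Z ≈ 1.082

P = RT/(V_m − b) − a/V_m² = (8.314)(311.3)/(0.246 − 0.0265) − 24.6/(0.246)²
  = 2588.1/0.21950 − 406.50 = 11791 − 406.50 = 11385 kPa
Z = PV_m/(RT) = (11385)(0.246)/((8.314)(311.3)) = 2800.7/2588.1 = 1.082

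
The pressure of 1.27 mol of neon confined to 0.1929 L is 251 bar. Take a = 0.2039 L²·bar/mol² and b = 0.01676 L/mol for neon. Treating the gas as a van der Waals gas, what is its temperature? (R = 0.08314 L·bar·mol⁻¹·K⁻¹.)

T ≈ 422.3 K

T = (P + a n²/V²)(V − nb)/(nR)
P + a n²/V² = 251 + (0.2039)(1.27)²/(0.1929)² = 259.84 bar
V − nb = 0.1929 − (1.27)(0.01676) = 0.17161 L
T = (259.84)(0.17161)/((1.27)(0.08314)) = 422.3 K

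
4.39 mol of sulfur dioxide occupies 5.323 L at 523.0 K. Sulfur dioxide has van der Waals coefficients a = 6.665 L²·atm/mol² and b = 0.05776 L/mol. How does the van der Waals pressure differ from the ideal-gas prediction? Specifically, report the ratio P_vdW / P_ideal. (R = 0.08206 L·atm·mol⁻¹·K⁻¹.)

Ideal: P_ideal = nRT/V = (4.39)(0.08206)(523.0)/5.323 = 35.3949 atm
vdW: P = nRT/(V − nb) − a n²/V² = 188.407/5.06943 − 128.449/28.3343 = 37.1653 − 4.53334 = 32.6320 atm
Ratio = 32.6320/35.3949 = 0.9219

P_vdW / P_ideal ≈ 0.9219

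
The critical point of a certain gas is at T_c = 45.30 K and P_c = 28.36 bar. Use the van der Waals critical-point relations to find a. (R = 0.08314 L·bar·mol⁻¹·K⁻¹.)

a ≈ 0.2110 L²·bar/mol²

From T_c = 8a/(27Rb) and P_c = a/(27b²): a = 27 R² T_c²/(64 P_c).
a = 27×(0.08314)²×(45.30)²/(64×28.36) = 382.98/1815.0 = 0.2110 L²·bar/mol²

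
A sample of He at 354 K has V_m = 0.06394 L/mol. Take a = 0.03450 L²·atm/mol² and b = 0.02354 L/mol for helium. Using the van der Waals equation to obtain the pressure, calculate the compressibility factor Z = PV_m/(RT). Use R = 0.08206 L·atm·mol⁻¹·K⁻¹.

Z ≈ 1.564

P = RT/(V_m − b) − a/V_m² = (0.08206)(354)/(0.06394 − 0.02354) − 0.03450/(0.06394)²
  = 29.049/0.040400 − 8.4387 = 719.03 − 8.4387 = 710.59 atm
Z = PV_m/(RT) = (710.59)(0.06394)/((0.08206)(354)) = 45.435/29.049 = 1.564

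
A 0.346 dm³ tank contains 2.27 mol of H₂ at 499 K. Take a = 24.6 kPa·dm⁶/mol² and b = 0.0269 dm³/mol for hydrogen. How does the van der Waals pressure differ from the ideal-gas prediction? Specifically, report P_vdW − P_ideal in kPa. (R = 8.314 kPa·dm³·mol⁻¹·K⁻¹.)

ΔP ≈ 4774 kPa

Ideal: P_ideal = nRT/V = (2.27)(8.314)(499)/0.346 = 27218.3 kPa
vdW: P = nRT/(V − nb) − a n²/V² = 9417.52/0.284937 − 126.761/0.119716 = 33051.2 − 1058.85 = 31992.4 kPa
ΔP = 31992.4 − 27218.3 = 4774 kPa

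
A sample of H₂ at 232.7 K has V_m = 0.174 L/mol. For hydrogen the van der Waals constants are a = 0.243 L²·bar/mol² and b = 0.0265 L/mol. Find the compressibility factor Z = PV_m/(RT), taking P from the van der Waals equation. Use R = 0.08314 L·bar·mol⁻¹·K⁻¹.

Z ≈ 1.107

P = RT/(V_m − b) − a/V_m² = (0.08314)(232.7)/(0.174 − 0.0265) − 0.243/(0.174)²
  = 19.347/0.14750 − 8.0262 = 131.17 − 8.0262 = 123.14 bar
Z = PV_m/(RT) = (123.14)(0.174)/((0.08314)(232.7)) = 21.426/19.347 = 1.107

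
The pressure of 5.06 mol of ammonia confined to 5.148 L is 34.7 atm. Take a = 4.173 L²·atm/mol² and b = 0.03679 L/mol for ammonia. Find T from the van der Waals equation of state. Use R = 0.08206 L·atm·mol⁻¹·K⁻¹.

T = (P + a n²/V²)(V − nb)/(nR)
P + a n²/V² = 34.7 + (4.173)(5.06)²/(5.148)² = 38.732 atm
V − nb = 5.148 − (5.06)(0.03679) = 4.9618 L
T = (38.732)(4.9618)/((5.06)(0.08206)) = 462.8 K

T ≈ 462.8 K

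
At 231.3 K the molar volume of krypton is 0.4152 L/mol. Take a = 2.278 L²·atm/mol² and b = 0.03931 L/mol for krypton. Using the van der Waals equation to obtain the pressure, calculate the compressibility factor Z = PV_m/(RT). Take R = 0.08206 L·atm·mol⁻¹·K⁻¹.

Z ≈ 0.8155

P = RT/(V_m − b) − a/V_m² = (0.08206)(231.3)/(0.4152 − 0.03931) − 2.278/(0.4152)²
  = 18.980/0.37589 − 13.214 = 50.493 − 13.214 = 37.279 atm
Z = PV_m/(RT) = (37.279)(0.4152)/((0.08206)(231.3)) = 15.478/18.980 = 0.8155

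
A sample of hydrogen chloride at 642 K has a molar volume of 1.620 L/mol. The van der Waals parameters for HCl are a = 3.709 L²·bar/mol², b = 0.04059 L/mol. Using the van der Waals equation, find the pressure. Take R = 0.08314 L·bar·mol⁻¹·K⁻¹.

P ≈ 32.38 bar

P = RT/(V_m − b) − a/V_m²
RT/(V_m − b) = (0.08314)(642)/(1.620 − 0.04059) = 53.376/1.5794 = 33.795 bar
a/V_m² = 3.709/(1.620)² = 1.4133 bar
P = 33.795 − 1.4133 = 32.38 bar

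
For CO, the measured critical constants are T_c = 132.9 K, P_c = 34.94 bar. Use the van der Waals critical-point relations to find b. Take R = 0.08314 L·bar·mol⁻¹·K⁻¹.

b ≈ 0.03953 L/mol

From T_c = 8a/(27Rb) and P_c = a/(27b²): b = R T_c/(8 P_c).
b = (0.08314)(132.9)/(8×34.94) = 11.049/279.52 = 0.03953 L/mol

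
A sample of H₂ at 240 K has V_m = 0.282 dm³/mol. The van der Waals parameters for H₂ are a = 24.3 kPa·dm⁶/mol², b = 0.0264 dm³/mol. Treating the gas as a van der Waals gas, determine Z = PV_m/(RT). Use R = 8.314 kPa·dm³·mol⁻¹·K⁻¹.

P = RT/(V_m − b) − a/V_m² = (8.314)(240)/(0.282 − 0.0264) − 24.3/(0.282)²
  = 1995.4/0.25560 − 305.57 = 7806.7 − 305.57 = 7501.1 kPa
Z = PV_m/(RT) = (7501.1)(0.282)/((8.314)(240)) = 2115.3/1995.4 = 1.060

Z ≈ 1.060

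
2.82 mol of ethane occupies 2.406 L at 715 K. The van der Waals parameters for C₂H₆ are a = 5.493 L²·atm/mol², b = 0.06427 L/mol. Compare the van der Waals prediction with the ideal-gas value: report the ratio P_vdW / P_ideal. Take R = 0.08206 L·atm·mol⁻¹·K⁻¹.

Ideal: P_ideal = nRT/V = (2.82)(0.08206)(715)/2.406 = 68.7687 atm
vdW: P = nRT/(V − nb) − a n²/V² = 165.458/2.22476 − 43.6825/5.78884 = 74.3712 − 7.54599 = 66.8252 atm
Ratio = 66.8252/68.7687 = 0.9717

P_vdW / P_ideal ≈ 0.9717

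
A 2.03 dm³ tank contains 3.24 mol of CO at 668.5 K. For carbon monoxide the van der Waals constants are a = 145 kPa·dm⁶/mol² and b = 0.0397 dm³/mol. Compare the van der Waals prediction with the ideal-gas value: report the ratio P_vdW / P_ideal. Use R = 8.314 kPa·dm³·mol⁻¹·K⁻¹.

P_vdW / P_ideal ≈ 1.026

Ideal: P_ideal = nRT/V = (3.24)(8.314)(668.5)/2.03 = 8870.75 kPa
vdW: P = nRT/(V − nb) − a n²/V² = 18007.6/1.90137 − 1522.15/4.12090 = 9470.86 − 369.373 = 9101.49 kPa
Ratio = 9101.49/8870.75 = 1.026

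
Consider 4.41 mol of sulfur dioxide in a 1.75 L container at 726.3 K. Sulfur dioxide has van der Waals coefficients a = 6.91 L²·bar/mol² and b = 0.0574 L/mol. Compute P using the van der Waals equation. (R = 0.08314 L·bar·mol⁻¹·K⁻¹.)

P ≈ 134.0 bar

P = nRT/(V − nb) − a n²/V²
nRT/(V − nb) = (4.41)(0.08314)(726.3)/(1.75 − 4.41×0.0574) = 266.30/1.4969 = 177.90 bar
a n²/V² = (6.91)(4.41)²/(1.75)² = 43.881 bar
P = 177.90 − 43.881 = 134.0 bar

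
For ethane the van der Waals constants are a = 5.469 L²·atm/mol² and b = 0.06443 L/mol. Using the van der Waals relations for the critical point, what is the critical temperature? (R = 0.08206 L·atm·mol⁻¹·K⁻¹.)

T_c ≈ 306.5 K

For a van der Waals gas, T_c = 8a/(27Rb).
T_c = 8×5.469/(27×0.08206×0.06443) = 43.752/0.14275 = 306.5 K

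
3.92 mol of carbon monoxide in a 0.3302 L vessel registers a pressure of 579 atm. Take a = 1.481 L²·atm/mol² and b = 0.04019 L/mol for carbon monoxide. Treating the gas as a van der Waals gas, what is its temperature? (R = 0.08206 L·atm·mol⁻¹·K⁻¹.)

T = (P + a n²/V²)(V − nb)/(nR)
P + a n²/V² = 579 + (1.481)(3.92)²/(0.3302)² = 787.72 atm
V − nb = 0.3302 − (3.92)(0.04019) = 0.17266 L
T = (787.72)(0.17266)/((3.92)(0.08206)) = 422.8 K

T ≈ 422.8 K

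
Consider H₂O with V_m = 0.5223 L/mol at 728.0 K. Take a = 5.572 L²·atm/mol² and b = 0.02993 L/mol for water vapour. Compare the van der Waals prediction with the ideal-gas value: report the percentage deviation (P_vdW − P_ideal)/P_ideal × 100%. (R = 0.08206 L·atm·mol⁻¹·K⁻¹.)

Ideal: P_ideal = RT/V_m = (0.08206)(728.0)/0.5223 = 114.378 atm
vdW: P = RT/(V_m − b) − a/V_m² = 59.7397/0.492370 − 5.572/0.272797 = 121.331 − 20.4254 = 100.906 atm
% deviation = (100.906 − 114.378)/114.378 × 100% = -11.78%

-11.78 %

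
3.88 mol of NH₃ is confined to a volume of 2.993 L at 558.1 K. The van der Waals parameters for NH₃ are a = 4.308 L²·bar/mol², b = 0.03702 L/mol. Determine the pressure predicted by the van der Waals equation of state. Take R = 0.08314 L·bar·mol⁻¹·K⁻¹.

P = nRT/(V − nb) − a n²/V²
nRT/(V − nb) = (3.88)(0.08314)(558.1)/(2.993 − 3.88×0.03702) = 180.03/2.8494 = 63.182 bar
a n²/V² = (4.308)(3.88)²/(2.993)² = 7.2398 bar
P = 63.182 − 7.2398 = 55.94 bar

P ≈ 55.94 bar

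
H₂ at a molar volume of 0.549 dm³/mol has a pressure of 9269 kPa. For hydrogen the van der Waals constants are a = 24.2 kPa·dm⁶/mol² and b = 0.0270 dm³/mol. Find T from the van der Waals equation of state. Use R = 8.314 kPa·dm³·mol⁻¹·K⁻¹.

T ≈ 587.0 K

T = (P + a/V_m²)(V_m − b)/R
P + a/V_m² = 9269 + 24.2/(0.549)² = 9349.3 kPa
V_m − b = 0.549 − 0.0270 = 0.52200 dm³/mol
T = (9349.3)(0.52200)/8.314 = 587.0 K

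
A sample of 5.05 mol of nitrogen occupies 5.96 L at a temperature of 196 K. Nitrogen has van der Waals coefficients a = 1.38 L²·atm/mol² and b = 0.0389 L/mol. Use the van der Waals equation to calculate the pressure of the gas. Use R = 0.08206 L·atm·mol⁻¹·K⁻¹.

P = nRT/(V − nb) − a n²/V²
nRT/(V − nb) = (5.05)(0.08206)(196)/(5.96 − 5.05×0.0389) = 81.223/5.7636 = 14.092 atm
a n²/V² = (1.38)(5.05)²/(5.96)² = 0.99076 atm
P = 14.092 − 0.99076 = 13.10 atm

P ≈ 13.10 atm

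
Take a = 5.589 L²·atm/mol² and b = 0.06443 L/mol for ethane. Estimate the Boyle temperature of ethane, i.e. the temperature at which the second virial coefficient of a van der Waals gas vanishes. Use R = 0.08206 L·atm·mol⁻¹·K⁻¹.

T_B ≈ 1057 K

For a van der Waals gas the second virial coefficient B₂ = b − a/(RT) vanishes at T_B = a/(Rb).
T_B = 5.589/(0.08206×0.06443) = 5.589/0.0052871 = 1057 K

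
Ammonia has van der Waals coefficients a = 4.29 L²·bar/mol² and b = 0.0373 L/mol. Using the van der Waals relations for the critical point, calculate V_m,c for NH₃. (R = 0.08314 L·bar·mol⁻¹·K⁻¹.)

V_m,c ≈ 0.1119 L/mol

For a van der Waals gas, V_m,c = 3b.
V_m,c = 3×0.0373 = 0.1119 L/mol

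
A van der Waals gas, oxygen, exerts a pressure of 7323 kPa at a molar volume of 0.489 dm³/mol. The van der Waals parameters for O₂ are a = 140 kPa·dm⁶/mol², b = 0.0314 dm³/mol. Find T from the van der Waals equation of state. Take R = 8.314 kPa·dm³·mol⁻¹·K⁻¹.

T ≈ 435.3 K

T = (P + a/V_m²)(V_m − b)/R
P + a/V_m² = 7323 + 140/(0.489)² = 7908.5 kPa
V_m − b = 0.489 − 0.0314 = 0.45760 dm³/mol
T = (7908.5)(0.45760)/8.314 = 435.3 K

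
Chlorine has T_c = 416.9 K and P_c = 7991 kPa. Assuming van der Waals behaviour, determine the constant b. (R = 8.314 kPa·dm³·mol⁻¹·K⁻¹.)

From T_c = 8a/(27Rb) and P_c = a/(27b²): b = R T_c/(8 P_c).
b = (8.314)(416.9)/(8×7991) = 3466.1/63928 = 0.05422 dm³/mol

b ≈ 0.05422 dm³/mol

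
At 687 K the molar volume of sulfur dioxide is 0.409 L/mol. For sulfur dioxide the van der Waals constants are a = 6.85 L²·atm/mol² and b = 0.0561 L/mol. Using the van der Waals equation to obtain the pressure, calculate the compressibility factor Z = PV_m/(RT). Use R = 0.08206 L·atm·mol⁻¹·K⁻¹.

P = RT/(V_m − b) − a/V_m² = (0.08206)(687)/(0.409 − 0.0561) − 6.85/(0.409)²
  = 56.375/0.35290 − 40.949 = 159.75 − 40.949 = 118.80 atm
Z = PV_m/(RT) = (118.80)(0.409)/((0.08206)(687)) = 48.589/56.375 = 0.8619

Z ≈ 0.8619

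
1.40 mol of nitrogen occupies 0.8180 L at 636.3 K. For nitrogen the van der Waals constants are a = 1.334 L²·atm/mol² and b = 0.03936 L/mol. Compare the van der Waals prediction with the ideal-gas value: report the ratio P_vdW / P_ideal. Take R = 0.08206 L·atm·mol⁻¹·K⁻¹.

Ideal: P_ideal = nRT/V = (1.40)(0.08206)(636.3)/0.8180 = 89.3651 atm
vdW: P = nRT/(V − nb) − a n²/V² = 73.1007/0.762896 − 2.61464/0.669124 = 95.8200 − 3.90756 = 91.9124 atm
Ratio = 91.9124/89.3651 = 1.029

P_vdW / P_ideal ≈ 1.029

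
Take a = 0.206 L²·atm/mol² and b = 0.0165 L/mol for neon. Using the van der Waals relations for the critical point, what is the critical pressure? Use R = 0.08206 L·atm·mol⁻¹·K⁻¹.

P_c ≈ 28.02 atm

For a van der Waals gas, P_c = a/(27b²).
P_c = 0.206/(27×(0.0165)²) = 0.206/0.0073508 = 28.02 atm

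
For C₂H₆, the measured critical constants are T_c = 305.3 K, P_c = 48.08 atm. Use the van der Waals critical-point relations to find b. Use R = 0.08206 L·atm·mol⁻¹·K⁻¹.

From T_c = 8a/(27Rb) and P_c = a/(27b²): b = R T_c/(8 P_c).
b = (0.08206)(305.3)/(8×48.08) = 25.053/384.64 = 0.06513 L/mol

b ≈ 0.06513 L/mol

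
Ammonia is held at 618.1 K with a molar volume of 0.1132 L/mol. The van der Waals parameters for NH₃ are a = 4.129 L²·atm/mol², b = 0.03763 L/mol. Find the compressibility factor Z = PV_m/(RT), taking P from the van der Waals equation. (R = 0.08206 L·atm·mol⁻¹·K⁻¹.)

Z ≈ 0.7788

P = RT/(V_m − b) − a/V_m² = (0.08206)(618.1)/(0.1132 − 0.03763) − 4.129/(0.1132)²
  = 50.721/0.075570 − 322.22 = 671.18 − 322.22 = 348.96 atm
Z = PV_m/(RT) = (348.96)(0.1132)/((0.08206)(618.1)) = 39.502/50.721 = 0.7788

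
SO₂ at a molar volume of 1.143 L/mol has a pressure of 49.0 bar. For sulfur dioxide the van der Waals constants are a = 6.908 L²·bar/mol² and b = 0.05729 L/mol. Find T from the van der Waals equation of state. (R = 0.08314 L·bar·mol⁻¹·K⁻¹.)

T = (P + a/V_m²)(V_m − b)/R
P + a/V_m² = 49.0 + 6.908/(1.143)² = 54.288 bar
V_m − b = 1.143 − 0.05729 = 1.0857 L/mol
T = (54.288)(1.0857)/0.08314 = 708.9 K

T ≈ 708.9 K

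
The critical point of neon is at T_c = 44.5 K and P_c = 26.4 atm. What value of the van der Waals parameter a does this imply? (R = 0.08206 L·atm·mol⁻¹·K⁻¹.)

From T_c = 8a/(27Rb) and P_c = a/(27b²): a = 27 R² T_c²/(64 P_c).
a = 27×(0.08206)²×(44.5)²/(64×26.4) = 360.04/1689.6 = 0.2131 L²·atm/mol²

a ≈ 0.2131 L²·atm/mol²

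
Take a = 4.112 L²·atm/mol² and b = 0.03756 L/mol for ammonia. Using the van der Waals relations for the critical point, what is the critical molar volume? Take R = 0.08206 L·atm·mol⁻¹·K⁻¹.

For a van der Waals gas, V_m,c = 3b.
V_m,c = 3×0.03756 = 0.1127 L/mol

V_m,c ≈ 0.1127 L/mol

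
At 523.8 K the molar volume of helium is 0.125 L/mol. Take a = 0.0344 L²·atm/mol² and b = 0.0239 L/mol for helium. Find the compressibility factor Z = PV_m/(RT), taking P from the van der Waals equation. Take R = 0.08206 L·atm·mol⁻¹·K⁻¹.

Z ≈ 1.230

P = RT/(V_m − b) − a/V_m² = (0.08206)(523.8)/(0.125 − 0.0239) − 0.0344/(0.125)²
  = 42.983/0.10110 − 2.2016 = 425.15 − 2.2016 = 422.95 atm
Z = PV_m/(RT) = (422.95)(0.125)/((0.08206)(523.8)) = 52.869/42.983 = 1.230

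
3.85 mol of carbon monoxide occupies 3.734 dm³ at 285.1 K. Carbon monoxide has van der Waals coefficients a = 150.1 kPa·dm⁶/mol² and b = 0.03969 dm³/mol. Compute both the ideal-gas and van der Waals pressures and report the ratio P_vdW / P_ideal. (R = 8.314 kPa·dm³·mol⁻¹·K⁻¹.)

P_vdW / P_ideal ≈ 0.9774

Ideal: P_ideal = nRT/V = (3.85)(8.314)(285.1)/3.734 = 2443.96 kPa
vdW: P = nRT/(V − nb) − a n²/V² = 9125.74/3.58119 − 2224.86/13.9428 = 2548.24 − 159.571 = 2388.67 kPa
Ratio = 2388.67/2443.96 = 0.9774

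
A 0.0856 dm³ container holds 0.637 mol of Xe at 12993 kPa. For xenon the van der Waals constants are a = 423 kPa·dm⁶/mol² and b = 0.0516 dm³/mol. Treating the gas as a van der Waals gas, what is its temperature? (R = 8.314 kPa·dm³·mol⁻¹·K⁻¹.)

T ≈ 362.6 K

T = (P + a n²/V²)(V − nb)/(nR)
P + a n²/V² = 12993 + (423)(0.637)²/(0.0856)² = 36418 kPa
V − nb = 0.0856 − (0.637)(0.0516) = 0.052731 dm³
T = (36418)(0.052731)/((0.637)(8.314)) = 362.6 K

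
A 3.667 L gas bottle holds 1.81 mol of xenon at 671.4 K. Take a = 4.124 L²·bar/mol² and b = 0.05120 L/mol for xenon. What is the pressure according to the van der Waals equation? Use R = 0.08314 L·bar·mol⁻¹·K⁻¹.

P ≈ 27.26 bar

P = nRT/(V − nb) − a n²/V²
nRT/(V − nb) = (1.81)(0.08314)(671.4)/(3.667 − 1.81×0.05120) = 101.03/3.5743 = 28.266 bar
a n²/V² = (4.124)(1.81)²/(3.667)² = 1.0047 bar
P = 28.266 − 1.0047 = 27.26 bar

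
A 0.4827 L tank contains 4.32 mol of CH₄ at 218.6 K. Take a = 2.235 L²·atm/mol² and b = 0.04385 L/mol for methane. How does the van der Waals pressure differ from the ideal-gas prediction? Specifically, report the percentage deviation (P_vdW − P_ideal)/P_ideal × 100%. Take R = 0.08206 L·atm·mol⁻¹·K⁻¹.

-46.91 %

Ideal: P_ideal = nRT/V = (4.32)(0.08206)(218.6)/0.4827 = 160.542 atm
vdW: P = nRT/(V − nb) − a n²/V² = 77.4935/0.293268 − 41.7105/0.232999 = 264.241 − 179.016 = 85.225 atm
% deviation = (85.225 − 160.542)/160.542 × 100% = -46.91%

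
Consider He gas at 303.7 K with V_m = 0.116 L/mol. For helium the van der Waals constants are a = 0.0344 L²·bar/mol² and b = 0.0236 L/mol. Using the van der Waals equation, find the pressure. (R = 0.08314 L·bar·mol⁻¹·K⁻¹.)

P ≈ 270.7 bar

P = RT/(V_m − b) − a/V_m²
RT/(V_m − b) = (0.08314)(303.7)/(0.116 − 0.0236) = 25.250/0.092400 = 273.27 bar
a/V_m² = 0.0344/(0.116)² = 2.5565 bar
P = 273.27 − 2.5565 = 270.7 bar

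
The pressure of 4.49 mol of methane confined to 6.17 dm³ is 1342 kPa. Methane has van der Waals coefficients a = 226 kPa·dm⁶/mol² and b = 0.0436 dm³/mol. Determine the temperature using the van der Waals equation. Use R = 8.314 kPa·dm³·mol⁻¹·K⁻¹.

T ≈ 233.9 K

T = (P + a n²/V²)(V − nb)/(nR)
P + a n²/V² = 1342 + (226)(4.49)²/(6.17)² = 1461.7 kPa
V − nb = 6.17 − (4.49)(0.0436) = 5.9742 dm³
T = (1461.7)(5.9742)/((4.49)(8.314)) = 233.9 K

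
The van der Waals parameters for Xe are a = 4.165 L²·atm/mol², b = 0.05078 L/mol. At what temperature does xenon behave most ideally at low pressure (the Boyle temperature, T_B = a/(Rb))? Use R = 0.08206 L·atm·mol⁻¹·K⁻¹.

T_B ≈ 999.5 K

For a van der Waals gas the second virial coefficient B₂ = b − a/(RT) vanishes at T_B = a/(Rb).
T_B = 4.165/(0.08206×0.05078) = 4.165/0.0041670 = 999.5 K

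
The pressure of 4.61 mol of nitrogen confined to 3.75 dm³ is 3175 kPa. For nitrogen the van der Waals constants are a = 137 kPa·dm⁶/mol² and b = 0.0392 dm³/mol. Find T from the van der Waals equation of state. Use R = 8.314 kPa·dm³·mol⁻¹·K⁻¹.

T ≈ 315.0 K

T = (P + a n²/V²)(V − nb)/(nR)
P + a n²/V² = 3175 + (137)(4.61)²/(3.75)² = 3382.0 kPa
V − nb = 3.75 − (4.61)(0.0392) = 3.5693 dm³
T = (3382.0)(3.5693)/((4.61)(8.314)) = 315.0 K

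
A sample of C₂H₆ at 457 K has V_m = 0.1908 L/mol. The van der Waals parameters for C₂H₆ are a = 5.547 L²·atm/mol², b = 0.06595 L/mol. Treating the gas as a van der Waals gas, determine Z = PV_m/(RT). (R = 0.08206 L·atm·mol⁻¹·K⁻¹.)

P = RT/(V_m − b) − a/V_m² = (0.08206)(457)/(0.1908 − 0.06595) − 5.547/(0.1908)²
  = 37.501/0.12485 − 152.37 = 300.37 − 152.37 = 148.00 atm
Z = PV_m/(RT) = (148.00)(0.1908)/((0.08206)(457)) = 28.238/37.501 = 0.7530

Z ≈ 0.7530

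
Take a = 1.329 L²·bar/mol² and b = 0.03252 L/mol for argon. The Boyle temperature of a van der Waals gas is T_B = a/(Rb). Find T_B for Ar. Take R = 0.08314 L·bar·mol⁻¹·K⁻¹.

For a van der Waals gas the second virial coefficient B₂ = b − a/(RT) vanishes at T_B = a/(Rb).
T_B = 1.329/(0.08314×0.03252) = 1.329/0.0027037 = 491.5 K

T_B ≈ 491.5 K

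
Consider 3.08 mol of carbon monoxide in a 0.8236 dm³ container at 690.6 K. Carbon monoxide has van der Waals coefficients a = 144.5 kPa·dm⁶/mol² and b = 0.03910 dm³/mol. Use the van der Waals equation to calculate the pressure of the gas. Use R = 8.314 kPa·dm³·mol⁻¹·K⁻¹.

P ≈ 23128 kPa

P = nRT/(V − nb) − a n²/V²
nRT/(V − nb) = (3.08)(8.314)(690.6)/(0.8236 − 3.08×0.03910) = 17684/0.70317 = 25149 kPa
a n²/V² = (144.5)(3.08)²/(0.8236)² = 2020.9 kPa
P = 25149 − 2020.9 = 23128 kPa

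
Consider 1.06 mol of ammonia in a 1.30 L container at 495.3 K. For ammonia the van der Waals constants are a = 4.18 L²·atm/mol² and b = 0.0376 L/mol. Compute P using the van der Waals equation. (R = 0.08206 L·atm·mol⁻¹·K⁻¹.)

P ≈ 31.41 atm

P = nRT/(V − nb) − a n²/V²
nRT/(V − nb) = (1.06)(0.08206)(495.3)/(1.30 − 1.06×0.0376) = 43.083/1.2601 = 34.190 atm
a n²/V² = (4.18)(1.06)²/(1.30)² = 2.7791 atm
P = 34.190 − 2.7791 = 31.41 atm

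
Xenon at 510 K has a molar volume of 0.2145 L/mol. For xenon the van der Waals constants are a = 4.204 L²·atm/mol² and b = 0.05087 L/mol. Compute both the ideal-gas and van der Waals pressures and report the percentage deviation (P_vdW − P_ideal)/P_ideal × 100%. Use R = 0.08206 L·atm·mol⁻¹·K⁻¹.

Ideal: P_ideal = RT/V_m = (0.08206)(510)/0.2145 = 195.108 atm
vdW: P = RT/(V_m − b) − a/V_m² = 41.8506/0.163630 − 4.204/0.0460103 = 255.764 − 91.3708 = 164.393 atm
% deviation = (164.393 − 195.108)/195.108 × 100% = -15.74%

-15.74 %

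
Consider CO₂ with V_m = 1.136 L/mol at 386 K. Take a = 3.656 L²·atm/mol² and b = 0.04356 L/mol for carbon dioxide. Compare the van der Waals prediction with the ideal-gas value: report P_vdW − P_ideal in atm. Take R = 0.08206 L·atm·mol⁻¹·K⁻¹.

Ideal: P_ideal = RT/V_m = (0.08206)(386)/1.136 = 27.8831 atm
vdW: P = RT/(V_m − b) − a/V_m² = 31.6752/1.09244 − 3.656/1.29050 = 28.9949 − 2.83301 = 26.1619 atm
ΔP = 26.1619 − 27.8831 = -1.721 atm

ΔP ≈ -1.721 atm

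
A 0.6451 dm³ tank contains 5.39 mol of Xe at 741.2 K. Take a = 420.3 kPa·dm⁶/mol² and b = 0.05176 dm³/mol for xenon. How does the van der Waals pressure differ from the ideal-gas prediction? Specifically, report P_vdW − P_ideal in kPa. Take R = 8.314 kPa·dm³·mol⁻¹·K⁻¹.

ΔP ≈ 9894 kPa

Ideal: P_ideal = nRT/V = (5.39)(8.314)(741.2)/0.6451 = 51488.1 kPa
vdW: P = nRT/(V − nb) − a n²/V² = 33215.0/0.366114 − 12210.6/0.416154 = 90723.1 − 29341.5 = 61381.6 kPa
ΔP = 61381.6 − 51488.1 = 9894 kPa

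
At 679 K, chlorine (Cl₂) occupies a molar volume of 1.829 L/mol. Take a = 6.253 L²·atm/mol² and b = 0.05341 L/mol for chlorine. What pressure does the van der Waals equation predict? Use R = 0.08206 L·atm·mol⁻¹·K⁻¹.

P ≈ 29.51 atm

P = RT/(V_m − b) − a/V_m²
RT/(V_m − b) = (0.08206)(679)/(1.829 − 0.05341) = 55.719/1.7756 = 31.380 atm
a/V_m² = 6.253/(1.829)² = 1.8692 atm
P = 31.380 − 1.8692 = 29.51 atm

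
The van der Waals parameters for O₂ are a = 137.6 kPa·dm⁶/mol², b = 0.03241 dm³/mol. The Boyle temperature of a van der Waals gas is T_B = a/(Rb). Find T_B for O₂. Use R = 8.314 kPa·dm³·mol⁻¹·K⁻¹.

For a van der Waals gas the second virial coefficient B₂ = b − a/(RT) vanishes at T_B = a/(Rb).
T_B = 137.6/(8.314×0.03241) = 137.6/0.26946 = 510.7 K

T_B ≈ 510.7 K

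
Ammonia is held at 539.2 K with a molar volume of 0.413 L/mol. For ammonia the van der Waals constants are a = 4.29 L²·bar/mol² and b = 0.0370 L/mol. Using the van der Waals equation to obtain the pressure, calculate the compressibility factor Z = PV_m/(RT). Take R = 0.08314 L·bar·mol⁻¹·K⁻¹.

P = RT/(V_m − b) − a/V_m² = (0.08314)(539.2)/(0.413 − 0.0370) − 4.29/(0.413)²
  = 44.829/0.37600 − 25.151 = 119.23 − 25.151 = 94.08 bar
Z = PV_m/(RT) = (94.08)(0.413)/((0.08314)(539.2)) = 38.855/44.829 = 0.8667

Z ≈ 0.8667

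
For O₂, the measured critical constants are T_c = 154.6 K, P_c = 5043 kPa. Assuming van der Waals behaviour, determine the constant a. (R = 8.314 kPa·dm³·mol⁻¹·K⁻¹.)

a ≈ 138.2 kPa·dm⁶/mol²

From T_c = 8a/(27Rb) and P_c = a/(27b²): a = 27 R² T_c²/(64 P_c).
a = 27×(8.314)²×(154.6)²/(64×5043) = 44606976/322752 = 138.2 kPa·dm⁶/mol²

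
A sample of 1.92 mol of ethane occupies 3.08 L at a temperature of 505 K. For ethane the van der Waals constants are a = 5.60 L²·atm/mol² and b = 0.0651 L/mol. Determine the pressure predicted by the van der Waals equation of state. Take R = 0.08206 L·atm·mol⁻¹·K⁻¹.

P ≈ 24.75 atm

P = nRT/(V − nb) − a n²/V²
nRT/(V − nb) = (1.92)(0.08206)(505)/(3.08 − 1.92×0.0651) = 79.565/2.9550 = 26.926 atm
a n²/V² = (5.60)(1.92)²/(3.08)² = 2.1762 atm
P = 26.926 − 2.1762 = 24.75 atm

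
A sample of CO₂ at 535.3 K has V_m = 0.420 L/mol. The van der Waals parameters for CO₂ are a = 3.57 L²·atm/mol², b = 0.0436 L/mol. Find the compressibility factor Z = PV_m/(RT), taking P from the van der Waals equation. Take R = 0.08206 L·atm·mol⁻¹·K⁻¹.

Z ≈ 0.9223

P = RT/(V_m − b) − a/V_m² = (0.08206)(535.3)/(0.420 − 0.0436) − 3.57/(0.420)²
  = 43.927/0.37640 − 20.238 = 116.70 − 20.238 = 96.46 atm
Z = PV_m/(RT) = (96.46)(0.420)/((0.08206)(535.3)) = 40.513/43.927 = 0.9223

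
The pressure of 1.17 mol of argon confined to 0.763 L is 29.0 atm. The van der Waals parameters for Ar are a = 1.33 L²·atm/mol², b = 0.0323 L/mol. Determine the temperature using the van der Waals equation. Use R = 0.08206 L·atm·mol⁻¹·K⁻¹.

T = (P + a n²/V²)(V − nb)/(nR)
P + a n²/V² = 29.0 + (1.33)(1.17)²/(0.763)² = 32.127 atm
V − nb = 0.763 − (1.17)(0.0323) = 0.72521 L
T = (32.127)(0.72521)/((1.17)(0.08206)) = 242.7 K

T ≈ 242.7 K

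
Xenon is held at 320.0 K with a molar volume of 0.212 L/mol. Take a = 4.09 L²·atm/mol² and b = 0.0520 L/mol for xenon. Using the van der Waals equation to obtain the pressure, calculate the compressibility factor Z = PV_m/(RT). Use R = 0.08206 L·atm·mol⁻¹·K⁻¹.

P = RT/(V_m − b) − a/V_m² = (0.08206)(320.0)/(0.212 − 0.0520) − 4.09/(0.212)²
  = 26.259/0.16000 − 91.002 = 164.12 − 91.002 = 73.12 atm
Z = PV_m/(RT) = (73.12)(0.212)/((0.08206)(320.0)) = 15.501/26.259 = 0.5903

Z ≈ 0.5903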